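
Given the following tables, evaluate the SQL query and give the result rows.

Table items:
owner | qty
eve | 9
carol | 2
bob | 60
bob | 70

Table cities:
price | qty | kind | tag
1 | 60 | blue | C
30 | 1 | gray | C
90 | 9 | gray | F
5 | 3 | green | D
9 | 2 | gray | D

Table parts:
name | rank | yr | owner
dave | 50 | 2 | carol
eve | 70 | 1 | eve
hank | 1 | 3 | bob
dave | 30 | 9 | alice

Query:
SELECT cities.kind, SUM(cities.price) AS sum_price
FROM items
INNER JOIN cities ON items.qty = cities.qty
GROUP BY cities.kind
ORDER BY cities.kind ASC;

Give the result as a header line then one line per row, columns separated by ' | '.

After JOIN cities (3 rows):
items.owner | items.qty | cities.price | cities.qty | cities.kind | cities.tag
eve | 9 | 90 | 9 | gray | F
carol | 2 | 9 | 2 | gray | D
bob | 60 | 1 | 60 | blue | C
After GROUP BY (2 rows):
cities.kind | sum_price
gray | 99
blue | 1
After ORDER BY (2 rows):
cities.kind | sum_price
blue | 1
gray | 99

== RESULT ==
cities.kind | sum_price
blue | 1
gray | 99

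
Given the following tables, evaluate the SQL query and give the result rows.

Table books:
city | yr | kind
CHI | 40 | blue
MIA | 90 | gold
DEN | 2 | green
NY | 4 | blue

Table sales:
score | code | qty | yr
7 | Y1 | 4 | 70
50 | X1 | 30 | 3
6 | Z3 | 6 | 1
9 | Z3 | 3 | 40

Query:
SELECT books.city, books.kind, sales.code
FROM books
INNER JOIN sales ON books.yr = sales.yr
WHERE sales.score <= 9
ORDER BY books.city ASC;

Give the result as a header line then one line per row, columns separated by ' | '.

== RESULT ==
books.city | books.kind | sales.code
CHI | blue | Z3

Derivation:
After JOIN sales (1 rows):
books.city | books.yr | books.kind | sales.score | sales.code | sales.qty | sales.yr
CHI | 40 | blue | 9 | Z3 | 3 | 40
After WHERE (1 rows):
books.city | books.yr | books.kind | sales.score | sales.code | sales.qty | sales.yr
CHI | 40 | blue | 9 | Z3 | 3 | 40
After SELECT (1 rows):
books.city | books.kind | sales.code
CHI | blue | Z3
After ORDER BY (1 rows):
books.city | books.kind | sales.code
CHI | blue | Z3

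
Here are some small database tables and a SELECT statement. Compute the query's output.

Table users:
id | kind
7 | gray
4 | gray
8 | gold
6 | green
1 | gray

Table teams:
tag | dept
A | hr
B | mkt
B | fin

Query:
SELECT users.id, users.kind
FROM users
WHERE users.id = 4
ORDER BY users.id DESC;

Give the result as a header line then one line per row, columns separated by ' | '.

== RESULT ==
users.id | users.kind
4 | gray

Derivation:
After WHERE (1 rows):
users.id | users.kind
4 | gray
After SELECT (1 rows):
users.id | users.kind
4 | gray
After ORDER BY (1 rows):
users.id | users.kind
4 | gray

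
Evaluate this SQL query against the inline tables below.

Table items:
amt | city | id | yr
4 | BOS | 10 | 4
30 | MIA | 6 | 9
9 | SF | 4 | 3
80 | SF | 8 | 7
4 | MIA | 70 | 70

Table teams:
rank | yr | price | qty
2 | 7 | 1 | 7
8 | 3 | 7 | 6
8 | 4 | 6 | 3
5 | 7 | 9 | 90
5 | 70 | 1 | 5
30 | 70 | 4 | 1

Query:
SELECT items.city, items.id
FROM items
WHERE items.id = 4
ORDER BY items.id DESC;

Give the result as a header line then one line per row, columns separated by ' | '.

== RESULT ==
items.city | items.id
SF | 4

Derivation:
After WHERE (1 rows):
items.amt | items.city | items.id | items.yr
9 | SF | 4 | 3
After SELECT (1 rows):
items.city | items.id
SF | 4
After ORDER BY (1 rows):
items.city | items.id
SF | 4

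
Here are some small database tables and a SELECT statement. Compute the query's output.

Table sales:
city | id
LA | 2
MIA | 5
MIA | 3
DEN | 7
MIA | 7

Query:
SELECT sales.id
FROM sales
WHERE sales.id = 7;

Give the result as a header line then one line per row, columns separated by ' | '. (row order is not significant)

After WHERE (2 rows):
sales.city | sales.id
DEN | 7
MIA | 7
After SELECT (2 rows):
sales.id
7
7

== RESULT ==
sales.id
7
7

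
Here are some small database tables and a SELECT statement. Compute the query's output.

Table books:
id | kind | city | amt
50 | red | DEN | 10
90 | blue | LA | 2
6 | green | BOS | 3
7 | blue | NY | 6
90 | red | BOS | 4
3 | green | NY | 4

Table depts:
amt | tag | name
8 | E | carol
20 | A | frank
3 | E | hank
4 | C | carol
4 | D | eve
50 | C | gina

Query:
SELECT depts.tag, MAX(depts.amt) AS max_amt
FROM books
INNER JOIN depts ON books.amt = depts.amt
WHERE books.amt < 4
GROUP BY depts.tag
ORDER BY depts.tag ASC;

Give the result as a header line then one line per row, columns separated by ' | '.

== RESULT ==
depts.tag | max_amt
E | 3

Derivation:
After JOIN depts (5 rows):
books.id | books.kind | books.city | books.amt | depts.amt | depts.tag | depts.name
6 | green | BOS | 3 | 3 | E | hank
90 | red | BOS | 4 | 4 | C | carol
90 | red | BOS | 4 | 4 | D | eve
3 | green | NY | 4 | 4 | C | carol
3 | green | NY | 4 | 4 | D | eve
After WHERE (1 rows):
books.id | books.kind | books.city | books.amt | depts.amt | depts.tag | depts.name
6 | green | BOS | 3 | 3 | E | hank
After GROUP BY (1 rows):
depts.tag | max_amt
E | 3
After ORDER BY (1 rows):
depts.tag | max_amt
E | 3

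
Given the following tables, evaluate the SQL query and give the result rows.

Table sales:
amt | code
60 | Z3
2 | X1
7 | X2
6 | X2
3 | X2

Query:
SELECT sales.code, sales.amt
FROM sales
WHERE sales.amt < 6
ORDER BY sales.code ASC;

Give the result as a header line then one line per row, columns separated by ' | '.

== RESULT ==
sales.code | sales.amt
X1 | 2
X2 | 3

Derivation:
After WHERE (2 rows):
sales.amt | sales.code
2 | X1
3 | X2
After SELECT (2 rows):
sales.code | sales.amt
X1 | 2
X2 | 3
After ORDER BY (2 rows):
sales.code | sales.amt
X1 | 2
X2 | 3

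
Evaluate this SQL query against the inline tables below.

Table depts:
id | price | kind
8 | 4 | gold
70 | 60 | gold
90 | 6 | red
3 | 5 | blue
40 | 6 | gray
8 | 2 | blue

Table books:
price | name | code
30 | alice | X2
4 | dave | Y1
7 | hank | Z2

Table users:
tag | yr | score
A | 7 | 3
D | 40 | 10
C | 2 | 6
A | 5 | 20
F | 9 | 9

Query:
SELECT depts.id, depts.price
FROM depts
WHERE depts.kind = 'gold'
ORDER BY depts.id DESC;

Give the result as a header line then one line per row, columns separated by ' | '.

After WHERE (2 rows):
depts.id | depts.price | depts.kind
8 | 4 | gold
70 | 60 | gold
After SELECT (2 rows):
depts.id | depts.price
8 | 4
70 | 60
After ORDER BY (2 rows):
depts.id | depts.price
70 | 60
8 | 4

== RESULT ==
depts.id | depts.price
70 | 60
8 | 4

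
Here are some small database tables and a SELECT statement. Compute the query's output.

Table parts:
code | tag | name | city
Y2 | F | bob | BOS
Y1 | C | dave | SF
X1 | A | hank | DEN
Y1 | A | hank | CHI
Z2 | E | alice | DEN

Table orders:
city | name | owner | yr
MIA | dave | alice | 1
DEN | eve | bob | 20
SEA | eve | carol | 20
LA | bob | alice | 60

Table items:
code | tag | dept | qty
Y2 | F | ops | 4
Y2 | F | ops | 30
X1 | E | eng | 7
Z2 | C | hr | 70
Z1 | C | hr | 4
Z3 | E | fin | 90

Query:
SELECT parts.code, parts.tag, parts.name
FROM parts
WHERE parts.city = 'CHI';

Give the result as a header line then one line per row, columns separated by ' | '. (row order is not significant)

== RESULT ==
parts.code | parts.tag | parts.name
Y1 | A | hank

Derivation:
After WHERE (1 rows):
parts.code | parts.tag | parts.name | parts.city
Y1 | A | hank | CHI
After SELECT (1 rows):
parts.code | parts.tag | parts.name
Y1 | A | hank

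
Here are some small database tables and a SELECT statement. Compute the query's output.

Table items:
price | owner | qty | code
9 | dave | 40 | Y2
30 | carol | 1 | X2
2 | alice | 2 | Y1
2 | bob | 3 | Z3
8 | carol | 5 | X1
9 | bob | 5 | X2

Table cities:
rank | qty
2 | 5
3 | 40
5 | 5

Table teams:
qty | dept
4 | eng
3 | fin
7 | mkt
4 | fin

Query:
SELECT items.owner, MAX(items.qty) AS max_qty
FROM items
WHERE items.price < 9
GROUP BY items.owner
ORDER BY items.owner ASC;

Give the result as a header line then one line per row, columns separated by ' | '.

== RESULT ==
items.owner | max_qty
alice | 2
bob | 3
carol | 5

Derivation:
After WHERE (3 rows):
items.price | items.owner | items.qty | items.code
2 | alice | 2 | Y1
2 | bob | 3 | Z3
8 | carol | 5 | X1
After GROUP BY (3 rows):
items.owner | max_qty
alice | 2
bob | 3
carol | 5
After ORDER BY (3 rows):
items.owner | max_qty
alice | 2
bob | 3
carol | 5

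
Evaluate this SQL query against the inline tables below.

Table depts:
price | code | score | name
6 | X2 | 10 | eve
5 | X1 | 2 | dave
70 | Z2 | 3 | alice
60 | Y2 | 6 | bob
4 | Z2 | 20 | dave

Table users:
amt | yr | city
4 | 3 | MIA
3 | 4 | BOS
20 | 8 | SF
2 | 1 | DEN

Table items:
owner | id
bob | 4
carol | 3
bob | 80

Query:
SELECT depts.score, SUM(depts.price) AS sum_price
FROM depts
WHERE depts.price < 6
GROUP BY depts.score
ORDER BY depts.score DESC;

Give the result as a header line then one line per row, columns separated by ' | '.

After WHERE (2 rows):
depts.price | depts.code | depts.score | depts.name
5 | X1 | 2 | dave
4 | Z2 | 20 | dave
After GROUP BY (2 rows):
depts.score | sum_price
2 | 5
20 | 4
After ORDER BY (2 rows):
depts.score | sum_price
20 | 4
2 | 5

== RESULT ==
depts.score | sum_price
20 | 4
2 | 5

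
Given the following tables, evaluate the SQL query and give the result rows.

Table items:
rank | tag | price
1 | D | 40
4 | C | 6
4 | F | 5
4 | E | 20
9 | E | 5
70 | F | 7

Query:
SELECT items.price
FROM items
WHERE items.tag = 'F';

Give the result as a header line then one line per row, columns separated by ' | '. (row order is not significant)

== RESULT ==
items.price
5
7

Derivation:
After WHERE (2 rows):
items.rank | items.tag | items.price
4 | F | 5
70 | F | 7
After SELECT (2 rows):
items.price
5
7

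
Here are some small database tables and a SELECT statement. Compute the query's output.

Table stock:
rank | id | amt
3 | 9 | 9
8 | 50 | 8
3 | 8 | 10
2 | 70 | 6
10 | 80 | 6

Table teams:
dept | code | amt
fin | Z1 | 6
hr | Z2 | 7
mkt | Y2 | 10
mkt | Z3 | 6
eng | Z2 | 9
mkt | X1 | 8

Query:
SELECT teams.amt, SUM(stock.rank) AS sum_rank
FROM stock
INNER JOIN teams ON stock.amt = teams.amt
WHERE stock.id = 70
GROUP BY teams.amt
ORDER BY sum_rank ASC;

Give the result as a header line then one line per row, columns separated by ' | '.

After JOIN teams (7 rows):
stock.rank | stock.id | stock.amt | teams.dept | teams.code | teams.amt
3 | 9 | 9 | eng | Z2 | 9
8 | 50 | 8 | mkt | X1 | 8
3 | 8 | 10 | mkt | Y2 | 10
2 | 70 | 6 | fin | Z1 | 6
2 | 70 | 6 | mkt | Z3 | 6
10 | 80 | 6 | fin | Z1 | 6
10 | 80 | 6 | mkt | Z3 | 6
After WHERE (2 rows):
stock.rank | stock.id | stock.amt | teams.dept | teams.code | teams.amt
2 | 70 | 6 | fin | Z1 | 6
2 | 70 | 6 | mkt | Z3 | 6
After GROUP BY (1 rows):
teams.amt | sum_rank
6 | 4
After ORDER BY (1 rows):
teams.amt | sum_rank
6 | 4

== RESULT ==
teams.amt | sum_rank
6 | 4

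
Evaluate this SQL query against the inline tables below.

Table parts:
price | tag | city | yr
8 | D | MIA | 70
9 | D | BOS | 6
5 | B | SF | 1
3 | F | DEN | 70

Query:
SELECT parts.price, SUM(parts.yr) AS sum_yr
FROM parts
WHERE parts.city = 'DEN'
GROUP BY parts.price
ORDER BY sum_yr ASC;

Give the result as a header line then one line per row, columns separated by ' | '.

After WHERE (1 rows):
parts.price | parts.tag | parts.city | parts.yr
3 | F | DEN | 70
After GROUP BY (1 rows):
parts.price | sum_yr
3 | 70
After ORDER BY (1 rows):
parts.price | sum_yr
3 | 70

== RESULT ==
parts.price | sum_yr
3 | 70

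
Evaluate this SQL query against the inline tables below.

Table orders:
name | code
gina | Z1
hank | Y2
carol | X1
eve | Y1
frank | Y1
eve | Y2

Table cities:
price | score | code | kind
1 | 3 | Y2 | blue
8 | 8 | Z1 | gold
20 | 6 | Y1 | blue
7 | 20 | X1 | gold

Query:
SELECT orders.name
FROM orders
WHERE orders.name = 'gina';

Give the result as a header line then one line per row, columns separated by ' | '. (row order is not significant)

After WHERE (1 rows):
orders.name | orders.code
gina | Z1
After SELECT (1 rows):
orders.name
gina

== RESULT ==
orders.name
gina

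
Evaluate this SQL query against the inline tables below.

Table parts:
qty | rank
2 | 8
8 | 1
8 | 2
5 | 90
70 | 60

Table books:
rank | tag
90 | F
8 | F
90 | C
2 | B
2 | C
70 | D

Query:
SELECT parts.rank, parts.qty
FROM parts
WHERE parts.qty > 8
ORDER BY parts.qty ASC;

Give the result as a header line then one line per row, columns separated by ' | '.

After WHERE (1 rows):
parts.qty | parts.rank
70 | 60
After SELECT (1 rows):
parts.rank | parts.qty
60 | 70
After ORDER BY (1 rows):
parts.rank | parts.qty
60 | 70

== RESULT ==
parts.rank | parts.qty
60 | 70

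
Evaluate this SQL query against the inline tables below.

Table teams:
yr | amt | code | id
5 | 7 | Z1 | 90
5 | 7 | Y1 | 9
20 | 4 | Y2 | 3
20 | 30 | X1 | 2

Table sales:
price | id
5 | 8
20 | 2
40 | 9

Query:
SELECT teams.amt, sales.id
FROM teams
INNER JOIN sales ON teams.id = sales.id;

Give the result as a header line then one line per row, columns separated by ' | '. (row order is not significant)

== RESULT ==
teams.amt | sales.id
7 | 9
30 | 2

Derivation:
After JOIN sales (2 rows):
teams.yr | teams.amt | teams.code | teams.id | sales.price | sales.id
5 | 7 | Y1 | 9 | 40 | 9
20 | 30 | X1 | 2 | 20 | 2
After SELECT (2 rows):
teams.amt | sales.id
7 | 9
30 | 2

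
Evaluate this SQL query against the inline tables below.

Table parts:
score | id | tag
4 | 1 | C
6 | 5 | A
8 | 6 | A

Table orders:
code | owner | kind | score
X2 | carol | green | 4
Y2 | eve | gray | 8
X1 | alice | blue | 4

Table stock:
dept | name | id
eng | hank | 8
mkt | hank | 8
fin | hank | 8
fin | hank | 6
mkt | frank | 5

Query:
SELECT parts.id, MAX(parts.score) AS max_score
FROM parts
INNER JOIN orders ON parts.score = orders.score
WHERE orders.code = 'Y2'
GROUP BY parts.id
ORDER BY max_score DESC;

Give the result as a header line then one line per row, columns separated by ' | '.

== RESULT ==
parts.id | max_score
6 | 8

Derivation:
After JOIN orders (3 rows):
parts.score | parts.id | parts.tag | orders.code | orders.owner | orders.kind | orders.score
4 | 1 | C | X2 | carol | green | 4
4 | 1 | C | X1 | alice | blue | 4
8 | 6 | A | Y2 | eve | gray | 8
After WHERE (1 rows):
parts.score | parts.id | parts.tag | orders.code | orders.owner | orders.kind | orders.score
8 | 6 | A | Y2 | eve | gray | 8
After GROUP BY (1 rows):
parts.id | max_score
6 | 8
After ORDER BY (1 rows):
parts.id | max_score
6 | 8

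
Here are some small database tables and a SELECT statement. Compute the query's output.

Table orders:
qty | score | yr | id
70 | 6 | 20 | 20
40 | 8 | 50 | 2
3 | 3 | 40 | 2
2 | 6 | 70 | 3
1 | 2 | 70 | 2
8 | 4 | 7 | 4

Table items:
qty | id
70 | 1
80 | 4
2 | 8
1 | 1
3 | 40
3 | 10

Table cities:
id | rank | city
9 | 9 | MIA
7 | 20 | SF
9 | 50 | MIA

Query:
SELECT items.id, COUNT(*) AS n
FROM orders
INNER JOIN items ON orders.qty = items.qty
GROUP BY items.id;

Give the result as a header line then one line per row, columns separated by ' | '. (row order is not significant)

After JOIN items (5 rows):
orders.qty | orders.score | orders.yr | orders.id | items.qty | items.id
70 | 6 | 20 | 20 | 70 | 1
3 | 3 | 40 | 2 | 3 | 40
3 | 3 | 40 | 2 | 3 | 10
2 | 6 | 70 | 3 | 2 | 8
1 | 2 | 70 | 2 | 1 | 1
After GROUP BY (4 rows):
items.id | n
1 | 2
40 | 1
10 | 1
8 | 1

== RESULT ==
items.id | n
1 | 2
40 | 1
10 | 1
8 | 1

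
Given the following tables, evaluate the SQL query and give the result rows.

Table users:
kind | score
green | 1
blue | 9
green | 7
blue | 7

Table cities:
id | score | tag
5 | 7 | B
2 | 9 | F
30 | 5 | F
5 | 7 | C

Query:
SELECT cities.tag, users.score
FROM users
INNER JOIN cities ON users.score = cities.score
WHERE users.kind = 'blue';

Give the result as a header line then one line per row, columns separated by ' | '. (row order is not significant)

After JOIN cities (5 rows):
users.kind | users.score | cities.id | cities.score | cities.tag
blue | 9 | 2 | 9 | F
green | 7 | 5 | 7 | B
green | 7 | 5 | 7 | C
blue | 7 | 5 | 7 | B
blue | 7 | 5 | 7 | C
After WHERE (3 rows):
users.kind | users.score | cities.id | cities.score | cities.tag
blue | 9 | 2 | 9 | F
blue | 7 | 5 | 7 | B
blue | 7 | 5 | 7 | C
After SELECT (3 rows):
cities.tag | users.score
F | 9
B | 7
C | 7

== RESULT ==
cities.tag | users.score
F | 9
B | 7
C | 7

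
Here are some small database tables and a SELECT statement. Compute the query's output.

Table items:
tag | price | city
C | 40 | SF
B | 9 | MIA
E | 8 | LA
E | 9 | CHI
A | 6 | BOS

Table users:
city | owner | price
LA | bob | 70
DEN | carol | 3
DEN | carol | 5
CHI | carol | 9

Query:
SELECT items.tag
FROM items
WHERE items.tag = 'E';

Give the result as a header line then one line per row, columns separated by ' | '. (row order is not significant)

== RESULT ==
items.tag
E
E

Derivation:
After WHERE (2 rows):
items.tag | items.price | items.city
E | 8 | LA
E | 9 | CHI
After SELECT (2 rows):
items.tag
E
E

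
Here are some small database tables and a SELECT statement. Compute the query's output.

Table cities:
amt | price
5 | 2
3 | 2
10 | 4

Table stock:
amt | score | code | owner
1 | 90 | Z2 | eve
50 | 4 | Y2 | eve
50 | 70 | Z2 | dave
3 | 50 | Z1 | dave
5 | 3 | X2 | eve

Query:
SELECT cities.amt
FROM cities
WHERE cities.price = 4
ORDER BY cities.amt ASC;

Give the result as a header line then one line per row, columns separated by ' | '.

== RESULT ==
cities.amt
10

Derivation:
After WHERE (1 rows):
cities.amt | cities.price
10 | 4
After SELECT (1 rows):
cities.amt
10
After ORDER BY (1 rows):
cities.amt
10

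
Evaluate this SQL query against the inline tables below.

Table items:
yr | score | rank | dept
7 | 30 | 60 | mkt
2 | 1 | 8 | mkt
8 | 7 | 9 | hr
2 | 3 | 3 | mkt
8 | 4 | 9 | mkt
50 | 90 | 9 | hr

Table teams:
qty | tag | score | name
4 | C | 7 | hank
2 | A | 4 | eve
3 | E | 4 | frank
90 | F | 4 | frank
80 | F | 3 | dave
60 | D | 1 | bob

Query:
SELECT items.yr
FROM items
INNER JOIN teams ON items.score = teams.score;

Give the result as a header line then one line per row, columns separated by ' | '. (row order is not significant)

After JOIN teams (6 rows):
items.yr | items.score | items.rank | items.dept | teams.qty | teams.tag | teams.score | teams.name
2 | 1 | 8 | mkt | 60 | D | 1 | bob
8 | 7 | 9 | hr | 4 | C | 7 | hank
2 | 3 | 3 | mkt | 80 | F | 3 | dave
8 | 4 | 9 | mkt | 2 | A | 4 | eve
8 | 4 | 9 | mkt | 3 | E | 4 | frank
8 | 4 | 9 | mkt | 90 | F | 4 | frank
After SELECT (6 rows):
items.yr
2
8
2
8
8
8

== RESULT ==
items.yr
2
8
2
8
8
8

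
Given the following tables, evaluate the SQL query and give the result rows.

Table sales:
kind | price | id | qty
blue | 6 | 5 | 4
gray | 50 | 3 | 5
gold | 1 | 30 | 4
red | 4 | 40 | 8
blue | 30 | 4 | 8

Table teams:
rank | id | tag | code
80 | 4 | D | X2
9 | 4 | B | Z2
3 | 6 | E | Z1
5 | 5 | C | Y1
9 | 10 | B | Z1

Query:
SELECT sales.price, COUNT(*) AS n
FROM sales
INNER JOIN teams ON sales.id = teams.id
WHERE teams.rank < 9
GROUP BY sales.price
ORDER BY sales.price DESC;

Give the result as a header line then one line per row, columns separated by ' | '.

After JOIN teams (3 rows):
sales.kind | sales.price | sales.id | sales.qty | teams.rank | teams.id | teams.tag | teams.code
blue | 6 | 5 | 4 | 5 | 5 | C | Y1
blue | 30 | 4 | 8 | 80 | 4 | D | X2
blue | 30 | 4 | 8 | 9 | 4 | B | Z2
After WHERE (1 rows):
sales.kind | sales.price | sales.id | sales.qty | teams.rank | teams.id | teams.tag | teams.code
blue | 6 | 5 | 4 | 5 | 5 | C | Y1
After GROUP BY (1 rows):
sales.price | n
6 | 1
After ORDER BY (1 rows):
sales.price | n
6 | 1

== RESULT ==
sales.price | n
6 | 1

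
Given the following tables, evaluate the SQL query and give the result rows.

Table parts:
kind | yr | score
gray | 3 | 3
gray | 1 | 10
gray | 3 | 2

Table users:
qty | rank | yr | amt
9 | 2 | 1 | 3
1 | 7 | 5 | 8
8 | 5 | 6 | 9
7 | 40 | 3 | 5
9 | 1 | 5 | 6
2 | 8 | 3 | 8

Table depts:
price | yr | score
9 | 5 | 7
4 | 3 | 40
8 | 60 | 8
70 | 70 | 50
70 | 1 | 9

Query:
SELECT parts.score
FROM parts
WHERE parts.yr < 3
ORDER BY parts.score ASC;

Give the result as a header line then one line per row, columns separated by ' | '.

== RESULT ==
parts.score
10

Derivation:
After WHERE (1 rows):
parts.kind | parts.yr | parts.score
gray | 1 | 10
After SELECT (1 rows):
parts.score
10
After ORDER BY (1 rows):
parts.score
10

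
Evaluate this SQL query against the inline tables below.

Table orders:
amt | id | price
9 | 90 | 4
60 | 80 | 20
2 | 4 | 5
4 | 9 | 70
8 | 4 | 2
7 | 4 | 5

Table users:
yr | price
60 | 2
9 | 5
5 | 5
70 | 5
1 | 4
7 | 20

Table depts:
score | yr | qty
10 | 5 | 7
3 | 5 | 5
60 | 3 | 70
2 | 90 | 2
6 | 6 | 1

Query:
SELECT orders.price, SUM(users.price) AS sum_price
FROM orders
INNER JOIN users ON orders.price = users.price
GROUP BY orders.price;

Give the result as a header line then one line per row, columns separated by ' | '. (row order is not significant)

After JOIN users (9 rows):
orders.amt | orders.id | orders.price | users.yr | users.price
9 | 90 | 4 | 1 | 4
60 | 80 | 20 | 7 | 20
2 | 4 | 5 | 9 | 5
2 | 4 | 5 | 5 | 5
2 | 4 | 5 | 70 | 5
8 | 4 | 2 | 60 | 2
7 | 4 | 5 | 9 | 5
7 | 4 | 5 | 5 | 5
7 | 4 | 5 | 70 | 5
After GROUP BY (4 rows):
orders.price | sum_price
4 | 4
20 | 20
5 | 30
2 | 2

== RESULT ==
orders.price | sum_price
4 | 4
20 | 20
5 | 30
2 | 2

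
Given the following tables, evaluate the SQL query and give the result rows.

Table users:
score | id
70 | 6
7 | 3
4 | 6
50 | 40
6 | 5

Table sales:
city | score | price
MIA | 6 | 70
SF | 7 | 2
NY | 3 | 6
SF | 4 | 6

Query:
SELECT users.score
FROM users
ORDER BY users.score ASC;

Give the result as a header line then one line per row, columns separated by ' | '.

== RESULT ==
users.score
4
6
7
50
70

Derivation:
After SELECT (5 rows):
users.score
70
7
4
50
6
After ORDER BY (5 rows):
users.score
4
6
7
50
70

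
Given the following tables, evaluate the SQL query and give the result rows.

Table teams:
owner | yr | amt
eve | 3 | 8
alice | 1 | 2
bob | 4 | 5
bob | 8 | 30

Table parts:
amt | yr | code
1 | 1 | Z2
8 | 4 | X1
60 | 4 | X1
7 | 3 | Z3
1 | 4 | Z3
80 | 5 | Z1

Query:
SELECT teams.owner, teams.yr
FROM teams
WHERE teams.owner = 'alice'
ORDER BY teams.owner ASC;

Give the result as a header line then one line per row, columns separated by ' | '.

After WHERE (1 rows):
teams.owner | teams.yr | teams.amt
alice | 1 | 2
After SELECT (1 rows):
teams.owner | teams.yr
alice | 1
After ORDER BY (1 rows):
teams.owner | teams.yr
alice | 1

== RESULT ==
teams.owner | teams.yr
alice | 1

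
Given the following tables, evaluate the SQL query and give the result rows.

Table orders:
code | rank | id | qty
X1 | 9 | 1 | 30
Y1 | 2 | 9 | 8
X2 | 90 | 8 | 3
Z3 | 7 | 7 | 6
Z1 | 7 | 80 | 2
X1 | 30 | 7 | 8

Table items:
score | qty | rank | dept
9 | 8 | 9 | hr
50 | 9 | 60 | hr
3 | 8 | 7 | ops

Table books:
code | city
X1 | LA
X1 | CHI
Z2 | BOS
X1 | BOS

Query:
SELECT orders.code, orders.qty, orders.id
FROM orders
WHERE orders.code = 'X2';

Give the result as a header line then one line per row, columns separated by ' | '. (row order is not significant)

== RESULT ==
orders.code | orders.qty | orders.id
X2 | 3 | 8

Derivation:
After WHERE (1 rows):
orders.code | orders.rank | orders.id | orders.qty
X2 | 90 | 8 | 3
After SELECT (1 rows):
orders.code | orders.qty | orders.id
X2 | 3 | 8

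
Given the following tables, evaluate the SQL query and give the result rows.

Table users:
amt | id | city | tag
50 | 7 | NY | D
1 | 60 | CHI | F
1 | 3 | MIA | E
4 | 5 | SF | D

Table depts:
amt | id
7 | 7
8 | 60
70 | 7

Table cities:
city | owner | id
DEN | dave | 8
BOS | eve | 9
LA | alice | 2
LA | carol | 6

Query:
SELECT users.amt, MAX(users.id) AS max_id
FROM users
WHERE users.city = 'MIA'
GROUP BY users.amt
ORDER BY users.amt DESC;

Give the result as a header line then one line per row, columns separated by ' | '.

After WHERE (1 rows):
users.amt | users.id | users.city | users.tag
1 | 3 | MIA | E
After GROUP BY (1 rows):
users.amt | max_id
1 | 3
After ORDER BY (1 rows):
users.amt | max_id
1 | 3

== RESULT ==
users.amt | max_id
1 | 3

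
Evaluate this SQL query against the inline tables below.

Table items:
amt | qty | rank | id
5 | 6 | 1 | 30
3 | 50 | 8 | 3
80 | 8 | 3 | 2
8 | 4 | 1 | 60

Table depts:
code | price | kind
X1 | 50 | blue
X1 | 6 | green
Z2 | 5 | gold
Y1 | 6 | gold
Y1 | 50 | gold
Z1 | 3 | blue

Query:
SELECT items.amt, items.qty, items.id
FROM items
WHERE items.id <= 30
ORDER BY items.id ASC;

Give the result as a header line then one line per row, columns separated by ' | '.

== RESULT ==
items.amt | items.qty | items.id
80 | 8 | 2
3 | 50 | 3
5 | 6 | 30

Derivation:
After WHERE (3 rows):
items.amt | items.qty | items.rank | items.id
5 | 6 | 1 | 30
3 | 50 | 8 | 3
80 | 8 | 3 | 2
After SELECT (3 rows):
items.amt | items.qty | items.id
5 | 6 | 30
3 | 50 | 3
80 | 8 | 2
After ORDER BY (3 rows):
items.amt | items.qty | items.id
80 | 8 | 2
3 | 50 | 3
5 | 6 | 30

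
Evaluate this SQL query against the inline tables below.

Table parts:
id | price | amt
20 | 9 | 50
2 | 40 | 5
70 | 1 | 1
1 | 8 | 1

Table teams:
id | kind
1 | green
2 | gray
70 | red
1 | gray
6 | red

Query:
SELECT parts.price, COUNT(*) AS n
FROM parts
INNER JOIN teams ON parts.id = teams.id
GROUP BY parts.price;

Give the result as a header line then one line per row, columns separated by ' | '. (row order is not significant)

After JOIN teams (4 rows):
parts.id | parts.price | parts.amt | teams.id | teams.kind
2 | 40 | 5 | 2 | gray
70 | 1 | 1 | 70 | red
1 | 8 | 1 | 1 | green
1 | 8 | 1 | 1 | gray
After GROUP BY (3 rows):
parts.price | n
40 | 1
1 | 1
8 | 2

== RESULT ==
parts.price | n
40 | 1
1 | 1
8 | 2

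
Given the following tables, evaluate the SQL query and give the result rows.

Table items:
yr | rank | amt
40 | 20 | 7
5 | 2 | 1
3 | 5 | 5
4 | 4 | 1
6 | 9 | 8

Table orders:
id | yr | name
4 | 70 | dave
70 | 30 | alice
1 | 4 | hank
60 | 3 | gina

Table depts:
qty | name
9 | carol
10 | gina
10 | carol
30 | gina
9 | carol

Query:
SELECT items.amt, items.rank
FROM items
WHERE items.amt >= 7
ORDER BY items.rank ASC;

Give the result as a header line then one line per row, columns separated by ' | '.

After WHERE (2 rows):
items.yr | items.rank | items.amt
40 | 20 | 7
6 | 9 | 8
After SELECT (2 rows):
items.amt | items.rank
7 | 20
8 | 9
After ORDER BY (2 rows):
items.amt | items.rank
8 | 9
7 | 20

== RESULT ==
items.amt | items.rank
8 | 9
7 | 20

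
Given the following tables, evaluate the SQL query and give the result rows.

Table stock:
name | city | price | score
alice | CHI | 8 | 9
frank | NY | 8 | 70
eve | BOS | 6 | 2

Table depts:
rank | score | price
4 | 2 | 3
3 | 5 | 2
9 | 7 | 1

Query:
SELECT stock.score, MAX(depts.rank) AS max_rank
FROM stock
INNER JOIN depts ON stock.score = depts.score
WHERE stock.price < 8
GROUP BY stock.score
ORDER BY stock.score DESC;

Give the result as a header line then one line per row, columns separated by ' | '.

== RESULT ==
stock.score | max_rank
2 | 4

Derivation:
After JOIN depts (1 rows):
stock.name | stock.city | stock.price | stock.score | depts.rank | depts.score | depts.price
eve | BOS | 6 | 2 | 4 | 2 | 3
After WHERE (1 rows):
stock.name | stock.city | stock.price | stock.score | depts.rank | depts.score | depts.price
eve | BOS | 6 | 2 | 4 | 2 | 3
After GROUP BY (1 rows):
stock.score | max_rank
2 | 4
After ORDER BY (1 rows):
stock.score | max_rank
2 | 4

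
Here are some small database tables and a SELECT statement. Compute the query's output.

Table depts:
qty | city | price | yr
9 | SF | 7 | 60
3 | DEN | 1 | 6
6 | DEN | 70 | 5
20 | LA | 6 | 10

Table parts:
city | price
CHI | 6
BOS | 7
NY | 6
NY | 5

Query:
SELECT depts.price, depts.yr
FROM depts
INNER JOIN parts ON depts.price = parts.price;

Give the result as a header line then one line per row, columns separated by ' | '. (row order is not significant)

After JOIN parts (3 rows):
depts.qty | depts.city | depts.price | depts.yr | parts.city | parts.price
9 | SF | 7 | 60 | BOS | 7
20 | LA | 6 | 10 | CHI | 6
20 | LA | 6 | 10 | NY | 6
After SELECT (3 rows):
depts.price | depts.yr
7 | 60
6 | 10
6 | 10

== RESULT ==
depts.price | depts.yr
7 | 60
6 | 10
6 | 10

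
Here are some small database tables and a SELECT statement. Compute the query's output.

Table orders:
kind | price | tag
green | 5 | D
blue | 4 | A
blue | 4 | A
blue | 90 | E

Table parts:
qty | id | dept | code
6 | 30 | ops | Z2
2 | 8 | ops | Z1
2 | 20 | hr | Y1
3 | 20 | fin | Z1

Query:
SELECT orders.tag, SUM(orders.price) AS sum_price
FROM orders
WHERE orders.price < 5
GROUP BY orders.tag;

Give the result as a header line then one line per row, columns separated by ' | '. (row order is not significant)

After WHERE (2 rows):
orders.kind | orders.price | orders.tag
blue | 4 | A
blue | 4 | A
After GROUP BY (1 rows):
orders.tag | sum_price
A | 8

== RESULT ==
orders.tag | sum_price
A | 8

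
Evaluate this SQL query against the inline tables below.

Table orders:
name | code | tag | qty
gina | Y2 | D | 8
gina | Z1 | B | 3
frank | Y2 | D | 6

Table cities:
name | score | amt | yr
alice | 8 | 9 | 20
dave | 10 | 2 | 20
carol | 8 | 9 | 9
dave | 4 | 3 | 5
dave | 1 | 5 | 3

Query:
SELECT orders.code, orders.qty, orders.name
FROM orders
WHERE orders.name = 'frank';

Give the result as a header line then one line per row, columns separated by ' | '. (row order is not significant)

== RESULT ==
orders.code | orders.qty | orders.name
Y2 | 6 | frank

Derivation:
After WHERE (1 rows):
orders.name | orders.code | orders.tag | orders.qty
frank | Y2 | D | 6
After SELECT (1 rows):
orders.code | orders.qty | orders.name
Y2 | 6 | frank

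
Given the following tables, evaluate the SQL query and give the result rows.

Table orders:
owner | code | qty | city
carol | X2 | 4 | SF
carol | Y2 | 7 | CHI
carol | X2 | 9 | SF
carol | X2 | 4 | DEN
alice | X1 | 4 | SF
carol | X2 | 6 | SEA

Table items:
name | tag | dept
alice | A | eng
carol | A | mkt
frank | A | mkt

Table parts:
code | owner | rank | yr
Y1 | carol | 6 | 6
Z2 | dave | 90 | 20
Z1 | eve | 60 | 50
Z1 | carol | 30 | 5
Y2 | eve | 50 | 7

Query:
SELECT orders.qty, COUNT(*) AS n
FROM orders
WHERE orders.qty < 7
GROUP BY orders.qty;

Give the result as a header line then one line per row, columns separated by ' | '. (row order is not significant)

== RESULT ==
orders.qty | n
4 | 3
6 | 1

Derivation:
After WHERE (4 rows):
orders.owner | orders.code | orders.qty | orders.city
carol | X2 | 4 | SF
carol | X2 | 4 | DEN
alice | X1 | 4 | SF
carol | X2 | 6 | SEA
After GROUP BY (2 rows):
orders.qty | n
4 | 3
6 | 1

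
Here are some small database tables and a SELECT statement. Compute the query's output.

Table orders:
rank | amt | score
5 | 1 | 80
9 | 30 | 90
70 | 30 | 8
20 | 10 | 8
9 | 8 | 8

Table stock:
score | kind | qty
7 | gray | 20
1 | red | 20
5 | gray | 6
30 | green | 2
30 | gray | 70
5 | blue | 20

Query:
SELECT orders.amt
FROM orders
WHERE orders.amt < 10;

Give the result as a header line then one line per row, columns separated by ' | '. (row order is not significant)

== RESULT ==
orders.amt
1
8

Derivation:
After WHERE (2 rows):
orders.rank | orders.amt | orders.score
5 | 1 | 80
9 | 8 | 8
After SELECT (2 rows):
orders.amt
1
8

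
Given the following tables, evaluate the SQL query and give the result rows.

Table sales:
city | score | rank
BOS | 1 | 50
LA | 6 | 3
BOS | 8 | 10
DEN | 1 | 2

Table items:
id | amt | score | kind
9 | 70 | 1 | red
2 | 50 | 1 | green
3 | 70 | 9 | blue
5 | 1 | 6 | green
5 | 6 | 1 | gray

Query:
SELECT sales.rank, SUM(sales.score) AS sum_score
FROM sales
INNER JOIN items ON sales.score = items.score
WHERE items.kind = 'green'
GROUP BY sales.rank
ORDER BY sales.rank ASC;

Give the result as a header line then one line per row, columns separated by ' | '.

== RESULT ==
sales.rank | sum_score
2 | 1
3 | 6
50 | 1

Derivation:
After JOIN items (7 rows):
sales.city | sales.score | sales.rank | items.id | items.amt | items.score | items.kind
BOS | 1 | 50 | 9 | 70 | 1 | red
BOS | 1 | 50 | 2 | 50 | 1 | green
BOS | 1 | 50 | 5 | 6 | 1 | gray
LA | 6 | 3 | 5 | 1 | 6 | green
DEN | 1 | 2 | 9 | 70 | 1 | red
DEN | 1 | 2 | 2 | 50 | 1 | green
DEN | 1 | 2 | 5 | 6 | 1 | gray
After WHERE (3 rows):
sales.city | sales.score | sales.rank | items.id | items.amt | items.score | items.kind
BOS | 1 | 50 | 2 | 50 | 1 | green
LA | 6 | 3 | 5 | 1 | 6 | green
DEN | 1 | 2 | 2 | 50 | 1 | green
After GROUP BY (3 rows):
sales.rank | sum_score
50 | 1
3 | 6
2 | 1
After ORDER BY (3 rows):
sales.rank | sum_score
2 | 1
3 | 6
50 | 1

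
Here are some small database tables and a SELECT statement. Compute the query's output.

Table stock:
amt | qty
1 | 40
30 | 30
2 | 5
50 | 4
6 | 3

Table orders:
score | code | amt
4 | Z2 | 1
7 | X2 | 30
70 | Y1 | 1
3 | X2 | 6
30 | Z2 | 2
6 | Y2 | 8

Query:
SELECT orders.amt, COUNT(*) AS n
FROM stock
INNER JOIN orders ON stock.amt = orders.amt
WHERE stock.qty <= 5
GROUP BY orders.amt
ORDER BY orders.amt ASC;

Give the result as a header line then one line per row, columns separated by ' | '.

After JOIN orders (5 rows):
stock.amt | stock.qty | orders.score | orders.code | orders.amt
1 | 40 | 4 | Z2 | 1
1 | 40 | 70 | Y1 | 1
30 | 30 | 7 | X2 | 30
2 | 5 | 30 | Z2 | 2
6 | 3 | 3 | X2 | 6
After WHERE (2 rows):
stock.amt | stock.qty | orders.score | orders.code | orders.amt
2 | 5 | 30 | Z2 | 2
6 | 3 | 3 | X2 | 6
After GROUP BY (2 rows):
orders.amt | n
2 | 1
6 | 1
After ORDER BY (2 rows):
orders.amt | n
2 | 1
6 | 1

== RESULT ==
orders.amt | n
2 | 1
6 | 1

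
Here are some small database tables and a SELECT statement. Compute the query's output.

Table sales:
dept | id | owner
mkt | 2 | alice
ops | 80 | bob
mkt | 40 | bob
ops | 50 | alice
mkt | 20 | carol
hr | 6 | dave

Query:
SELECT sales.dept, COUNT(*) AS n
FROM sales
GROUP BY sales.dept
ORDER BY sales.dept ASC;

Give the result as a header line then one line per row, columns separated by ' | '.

== RESULT ==
sales.dept | n
hr | 1
mkt | 3
ops | 2

Derivation:
After GROUP BY (3 rows):
sales.dept | n
mkt | 3
ops | 2
hr | 1
After ORDER BY (3 rows):
sales.dept | n
hr | 1
mkt | 3
ops | 2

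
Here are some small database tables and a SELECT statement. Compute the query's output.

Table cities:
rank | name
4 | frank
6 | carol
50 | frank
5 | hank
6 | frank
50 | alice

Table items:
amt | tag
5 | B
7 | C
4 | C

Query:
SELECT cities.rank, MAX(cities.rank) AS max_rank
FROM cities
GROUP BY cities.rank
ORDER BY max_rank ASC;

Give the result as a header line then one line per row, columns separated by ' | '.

After GROUP BY (4 rows):
cities.rank | max_rank
4 | 4
6 | 6
50 | 50
5 | 5
After ORDER BY (4 rows):
cities.rank | max_rank
4 | 4
5 | 5
6 | 6
50 | 50

== RESULT ==
cities.rank | max_rank
4 | 4
5 | 5
6 | 6
50 | 50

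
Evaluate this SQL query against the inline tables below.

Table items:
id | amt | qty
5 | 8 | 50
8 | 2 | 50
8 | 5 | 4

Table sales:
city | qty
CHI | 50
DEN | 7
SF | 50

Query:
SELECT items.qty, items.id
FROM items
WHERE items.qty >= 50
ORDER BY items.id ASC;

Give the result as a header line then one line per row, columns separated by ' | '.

== RESULT ==
items.qty | items.id
50 | 5
50 | 8

Derivation:
After WHERE (2 rows):
items.id | items.amt | items.qty
5 | 8 | 50
8 | 2 | 50
After SELECT (2 rows):
items.qty | items.id
50 | 5
50 | 8
After ORDER BY (2 rows):
items.qty | items.id
50 | 5
50 | 8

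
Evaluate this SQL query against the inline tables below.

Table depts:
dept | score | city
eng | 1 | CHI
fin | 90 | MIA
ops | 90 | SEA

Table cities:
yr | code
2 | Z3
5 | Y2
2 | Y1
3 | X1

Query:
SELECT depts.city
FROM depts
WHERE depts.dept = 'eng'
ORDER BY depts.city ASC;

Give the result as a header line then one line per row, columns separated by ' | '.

== RESULT ==
depts.city
CHI

Derivation:
After WHERE (1 rows):
depts.dept | depts.score | depts.city
eng | 1 | CHI
After SELECT (1 rows):
depts.city
CHI
After ORDER BY (1 rows):
depts.city
CHI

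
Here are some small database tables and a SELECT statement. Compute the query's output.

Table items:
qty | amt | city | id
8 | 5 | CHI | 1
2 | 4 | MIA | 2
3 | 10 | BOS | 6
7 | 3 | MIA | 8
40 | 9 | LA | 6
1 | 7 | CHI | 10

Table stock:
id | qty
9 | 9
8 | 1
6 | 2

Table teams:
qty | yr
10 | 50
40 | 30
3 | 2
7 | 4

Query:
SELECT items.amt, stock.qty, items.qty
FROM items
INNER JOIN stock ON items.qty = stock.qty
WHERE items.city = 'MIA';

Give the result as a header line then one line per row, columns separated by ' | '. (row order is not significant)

After JOIN stock (2 rows):
items.qty | items.amt | items.city | items.id | stock.id | stock.qty
2 | 4 | MIA | 2 | 6 | 2
1 | 7 | CHI | 10 | 8 | 1
After WHERE (1 rows):
items.qty | items.amt | items.city | items.id | stock.id | stock.qty
2 | 4 | MIA | 2 | 6 | 2
After SELECT (1 rows):
items.amt | stock.qty | items.qty
4 | 2 | 2

== RESULT ==
items.amt | stock.qty | items.qty
4 | 2 | 2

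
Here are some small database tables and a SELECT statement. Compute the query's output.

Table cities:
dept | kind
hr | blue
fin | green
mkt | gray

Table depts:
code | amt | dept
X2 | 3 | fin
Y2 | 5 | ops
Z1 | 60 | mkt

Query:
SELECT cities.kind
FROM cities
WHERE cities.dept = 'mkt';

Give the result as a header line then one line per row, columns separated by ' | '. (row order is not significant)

After WHERE (1 rows):
cities.dept | cities.kind
mkt | gray
After SELECT (1 rows):
cities.kind
gray

== RESULT ==
cities.kind
gray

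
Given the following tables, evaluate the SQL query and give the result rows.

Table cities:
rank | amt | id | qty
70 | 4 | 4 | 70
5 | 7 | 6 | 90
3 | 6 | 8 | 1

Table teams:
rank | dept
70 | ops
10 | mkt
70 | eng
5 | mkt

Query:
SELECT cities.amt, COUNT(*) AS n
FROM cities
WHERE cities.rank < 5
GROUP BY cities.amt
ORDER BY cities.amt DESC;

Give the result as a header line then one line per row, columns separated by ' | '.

== RESULT ==
cities.amt | n
6 | 1

Derivation:
After WHERE (1 rows):
cities.rank | cities.amt | cities.id | cities.qty
3 | 6 | 8 | 1
After GROUP BY (1 rows):
cities.amt | n
6 | 1
After ORDER BY (1 rows):
cities.amt | n
6 | 1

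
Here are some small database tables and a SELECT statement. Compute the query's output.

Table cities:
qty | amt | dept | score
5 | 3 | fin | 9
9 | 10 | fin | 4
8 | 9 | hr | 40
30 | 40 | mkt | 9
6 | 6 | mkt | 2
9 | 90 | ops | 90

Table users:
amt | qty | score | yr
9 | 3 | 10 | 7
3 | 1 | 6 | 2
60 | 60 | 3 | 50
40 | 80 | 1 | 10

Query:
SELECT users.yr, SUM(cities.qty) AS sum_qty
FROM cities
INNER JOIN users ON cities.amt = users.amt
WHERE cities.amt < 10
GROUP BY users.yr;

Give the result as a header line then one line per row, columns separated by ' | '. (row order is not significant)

== RESULT ==
users.yr | sum_qty
2 | 5
7 | 8

Derivation:
After JOIN users (3 rows):
cities.qty | cities.amt | cities.dept | cities.score | users.amt | users.qty | users.score | users.yr
5 | 3 | fin | 9 | 3 | 1 | 6 | 2
8 | 9 | hr | 40 | 9 | 3 | 10 | 7
30 | 40 | mkt | 9 | 40 | 80 | 1 | 10
After WHERE (2 rows):
cities.qty | cities.amt | cities.dept | cities.score | users.amt | users.qty | users.score | users.yr
5 | 3 | fin | 9 | 3 | 1 | 6 | 2
8 | 9 | hr | 40 | 9 | 3 | 10 | 7
After GROUP BY (2 rows):
users.yr | sum_qty
2 | 5
7 | 8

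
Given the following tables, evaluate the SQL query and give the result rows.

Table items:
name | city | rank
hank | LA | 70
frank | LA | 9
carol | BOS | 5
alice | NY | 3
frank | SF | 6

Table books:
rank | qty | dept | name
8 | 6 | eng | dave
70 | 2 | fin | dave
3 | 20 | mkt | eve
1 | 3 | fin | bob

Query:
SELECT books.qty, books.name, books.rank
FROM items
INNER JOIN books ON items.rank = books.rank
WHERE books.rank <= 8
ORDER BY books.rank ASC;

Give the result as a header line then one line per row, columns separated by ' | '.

== RESULT ==
books.qty | books.name | books.rank
20 | eve | 3

Derivation:
After JOIN books (2 rows):
items.name | items.city | items.rank | books.rank | books.qty | books.dept | books.name
hank | LA | 70 | 70 | 2 | fin | dave
alice | NY | 3 | 3 | 20 | mkt | eve
After WHERE (1 rows):
items.name | items.city | items.rank | books.rank | books.qty | books.dept | books.name
alice | NY | 3 | 3 | 20 | mkt | eve
After SELECT (1 rows):
books.qty | books.name | books.rank
20 | eve | 3
After ORDER BY (1 rows):
books.qty | books.name | books.rank
20 | eve | 3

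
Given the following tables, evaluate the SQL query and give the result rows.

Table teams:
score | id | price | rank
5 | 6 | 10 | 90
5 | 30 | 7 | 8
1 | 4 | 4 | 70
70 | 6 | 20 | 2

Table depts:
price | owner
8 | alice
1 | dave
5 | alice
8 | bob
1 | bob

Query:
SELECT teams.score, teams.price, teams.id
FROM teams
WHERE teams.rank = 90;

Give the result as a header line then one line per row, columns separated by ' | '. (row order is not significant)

After WHERE (1 rows):
teams.score | teams.id | teams.price | teams.rank
5 | 6 | 10 | 90
After SELECT (1 rows):
teams.score | teams.price | teams.id
5 | 10 | 6

== RESULT ==
teams.score | teams.price | teams.id
5 | 10 | 6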